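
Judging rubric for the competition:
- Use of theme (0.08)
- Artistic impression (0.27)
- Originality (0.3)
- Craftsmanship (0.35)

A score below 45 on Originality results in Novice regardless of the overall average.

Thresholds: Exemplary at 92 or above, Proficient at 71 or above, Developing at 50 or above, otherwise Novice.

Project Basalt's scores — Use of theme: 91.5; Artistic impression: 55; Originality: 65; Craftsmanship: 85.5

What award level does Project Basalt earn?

Originality score 65 ≥ 45: minimum met.
Weighted total:
  Use of theme 91.5 × 0.08 = 7.32
  Artistic impression 55 × 0.27 = 14.85
  Originality 65 × 0.3 = 19.5
  Craftsmanship 85.5 × 0.35 = 29.925
Sum = 71.595
71.595 is ≥ 71 and < 92 → Proficient

Proficient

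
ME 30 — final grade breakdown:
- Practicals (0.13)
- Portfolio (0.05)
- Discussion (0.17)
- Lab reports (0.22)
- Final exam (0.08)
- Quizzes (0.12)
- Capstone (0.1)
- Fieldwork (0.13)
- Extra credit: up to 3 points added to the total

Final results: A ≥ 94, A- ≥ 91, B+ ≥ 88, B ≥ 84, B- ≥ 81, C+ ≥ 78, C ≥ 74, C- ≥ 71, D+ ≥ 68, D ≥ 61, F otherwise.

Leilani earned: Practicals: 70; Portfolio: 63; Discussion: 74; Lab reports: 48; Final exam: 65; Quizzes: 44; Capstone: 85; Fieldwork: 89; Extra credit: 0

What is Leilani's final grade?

D

Weighted total:
  Practicals 70 × 0.13 = 9.1
  Portfolio 63 × 0.05 = 3.15
  Discussion 74 × 0.17 = 12.58
  Lab reports 48 × 0.22 = 10.56
  Final exam 65 × 0.08 = 5.2
  Quizzes 44 × 0.12 = 5.28
  Capstone 85 × 0.1 = 8.5
  Fieldwork 89 × 0.13 = 11.57
Sum = 65.94
Extra credit: 65.94 + 0 = 65.94
65.94 is ≥ 61 and < 68 → D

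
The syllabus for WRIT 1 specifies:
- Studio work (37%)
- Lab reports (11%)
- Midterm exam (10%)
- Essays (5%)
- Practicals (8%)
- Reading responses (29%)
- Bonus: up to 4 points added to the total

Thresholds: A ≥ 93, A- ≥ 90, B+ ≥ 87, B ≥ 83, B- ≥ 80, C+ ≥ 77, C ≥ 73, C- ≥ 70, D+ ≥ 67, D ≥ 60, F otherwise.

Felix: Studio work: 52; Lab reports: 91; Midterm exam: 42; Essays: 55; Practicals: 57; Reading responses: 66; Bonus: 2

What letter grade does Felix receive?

D

Weighted total:
  Studio work 52 × 0.37 = 19.24
  Lab reports 91 × 0.11 = 10.01
  Midterm exam 42 × 0.1 = 4.2
  Essays 55 × 0.05 = 2.75
  Practicals 57 × 0.08 = 4.56
  Reading responses 66 × 0.29 = 19.14
Sum = 59.9
Bonus: 59.9 + 2 = 61.9
61.9 is ≥ 60 and < 67 → D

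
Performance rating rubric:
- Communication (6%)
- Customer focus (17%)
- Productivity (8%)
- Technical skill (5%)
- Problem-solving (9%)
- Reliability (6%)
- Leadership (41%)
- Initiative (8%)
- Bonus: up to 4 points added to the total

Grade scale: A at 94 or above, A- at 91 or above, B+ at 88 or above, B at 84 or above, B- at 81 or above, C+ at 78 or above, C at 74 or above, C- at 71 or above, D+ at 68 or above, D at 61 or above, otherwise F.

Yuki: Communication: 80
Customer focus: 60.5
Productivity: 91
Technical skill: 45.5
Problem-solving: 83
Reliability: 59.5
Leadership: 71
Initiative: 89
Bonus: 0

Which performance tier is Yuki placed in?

C-

Weighted total:
  Communication 80 × 0.06 = 4.8
  Customer focus 60.5 × 0.17 = 10.285
  Productivity 91 × 0.08 = 7.28
  Technical skill 45.5 × 0.05 = 2.275
  Problem-solving 83 × 0.09 = 7.47
  Reliability 59.5 × 0.06 = 3.57
  Leadership 71 × 0.41 = 29.11
  Initiative 89 × 0.08 = 7.12
Sum = 71.91
Bonus: 71.91 + 0 = 71.91
71.91 is ≥ 71 and < 74 → C-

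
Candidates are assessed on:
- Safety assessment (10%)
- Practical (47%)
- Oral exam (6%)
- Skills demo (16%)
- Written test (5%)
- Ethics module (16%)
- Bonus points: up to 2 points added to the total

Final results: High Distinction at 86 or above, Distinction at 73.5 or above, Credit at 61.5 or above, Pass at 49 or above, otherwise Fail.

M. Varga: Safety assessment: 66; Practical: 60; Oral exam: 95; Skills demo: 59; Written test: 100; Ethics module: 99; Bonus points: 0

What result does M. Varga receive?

Weighted total:
  Safety assessment 66 × 0.1 = 6.6
  Practical 60 × 0.47 = 28.2
  Oral exam 95 × 0.06 = 5.7
  Skills demo 59 × 0.16 = 9.44
  Written test 100 × 0.05 = 5
  Ethics module 99 × 0.16 = 15.84
Sum = 70.78
Bonus points: 70.78 + 0 = 70.78
70.78 is ≥ 61.5 and < 73.5 → Credit

Credit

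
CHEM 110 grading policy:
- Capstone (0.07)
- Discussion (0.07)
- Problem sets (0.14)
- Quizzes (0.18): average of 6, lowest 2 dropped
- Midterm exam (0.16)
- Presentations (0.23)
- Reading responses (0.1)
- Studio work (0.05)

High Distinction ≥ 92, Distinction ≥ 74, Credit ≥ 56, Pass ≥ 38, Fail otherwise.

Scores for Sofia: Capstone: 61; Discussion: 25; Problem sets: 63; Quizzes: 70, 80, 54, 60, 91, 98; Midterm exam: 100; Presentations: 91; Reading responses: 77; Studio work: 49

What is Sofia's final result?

Distinction

Quizzes: drop 54, 60 → average of remaining 4 = 339/4 = 84.75
Weighted total:
  Capstone 61 × 0.07 = 4.27
  Discussion 25 × 0.07 = 1.75
  Problem sets 63 × 0.14 = 8.82
  Quizzes 84.75 × 0.18 = 15.255
  Midterm exam 100 × 0.16 = 16
  Presentations 91 × 0.23 = 20.93
  Reading responses 77 × 0.1 = 7.7
  Studio work 49 × 0.05 = 2.45
Sum = 77.175
77.175 is ≥ 74 and < 92 → Distinction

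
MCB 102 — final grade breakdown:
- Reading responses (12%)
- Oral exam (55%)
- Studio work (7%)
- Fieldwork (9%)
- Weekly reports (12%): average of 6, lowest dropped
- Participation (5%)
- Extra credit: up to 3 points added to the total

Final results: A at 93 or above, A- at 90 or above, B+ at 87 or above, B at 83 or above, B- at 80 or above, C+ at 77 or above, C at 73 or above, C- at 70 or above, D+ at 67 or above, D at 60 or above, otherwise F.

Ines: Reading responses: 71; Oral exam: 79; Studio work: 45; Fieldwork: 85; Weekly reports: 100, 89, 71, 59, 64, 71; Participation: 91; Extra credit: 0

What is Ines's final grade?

C

Weekly reports: drop 59 → average of remaining 5 = 395/5 = 79
Weighted total:
  Reading responses 71 × 0.12 = 8.52
  Oral exam 79 × 0.55 = 43.45
  Studio work 45 × 0.07 = 3.15
  Fieldwork 85 × 0.09 = 7.65
  Weekly reports 79 × 0.12 = 9.48
  Participation 91 × 0.05 = 4.55
Sum = 76.8
Extra credit: 76.8 + 0 = 76.8
76.8 is ≥ 73 and < 77 → C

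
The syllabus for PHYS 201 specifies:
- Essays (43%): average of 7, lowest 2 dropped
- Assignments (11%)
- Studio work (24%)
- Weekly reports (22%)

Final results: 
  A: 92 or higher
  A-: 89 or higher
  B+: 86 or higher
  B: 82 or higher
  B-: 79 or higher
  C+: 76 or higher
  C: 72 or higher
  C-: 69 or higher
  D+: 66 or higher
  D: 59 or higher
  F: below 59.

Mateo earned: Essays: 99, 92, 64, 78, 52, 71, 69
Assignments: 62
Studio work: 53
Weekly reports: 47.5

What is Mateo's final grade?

D

Essays: drop 52, 64 → average of remaining 5 = 409/5 = 81.8
Weighted total:
  Essays 81.8 × 0.43 = 35.174
  Assignments 62 × 0.11 = 6.82
  Studio work 53 × 0.24 = 12.72
  Weekly reports 47.5 × 0.22 = 10.45
Sum = 65.164
65.164 is ≥ 59 and < 66 → D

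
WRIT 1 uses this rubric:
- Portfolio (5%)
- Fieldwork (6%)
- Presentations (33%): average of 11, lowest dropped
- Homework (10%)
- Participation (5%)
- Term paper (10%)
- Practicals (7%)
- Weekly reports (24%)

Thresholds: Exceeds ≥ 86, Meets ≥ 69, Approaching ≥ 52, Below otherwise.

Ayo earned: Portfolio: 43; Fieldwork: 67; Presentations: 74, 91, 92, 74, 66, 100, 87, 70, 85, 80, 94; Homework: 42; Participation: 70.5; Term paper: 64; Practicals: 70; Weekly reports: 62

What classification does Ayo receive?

Presentations: drop 66 → average of remaining 10 = 847/10 = 84.7
Weighted total:
  Portfolio 43 × 0.05 = 2.15
  Fieldwork 67 × 0.06 = 4.02
  Presentations 84.7 × 0.33 = 27.951
  Homework 42 × 0.1 = 4.2
  Participation 70.5 × 0.05 = 3.525
  Term paper 64 × 0.1 = 6.4
  Practicals 70 × 0.07 = 4.9
  Weekly reports 62 × 0.24 = 14.88
Sum = 68.026
68.026 is ≥ 52 and < 69 → Approaching

Approaching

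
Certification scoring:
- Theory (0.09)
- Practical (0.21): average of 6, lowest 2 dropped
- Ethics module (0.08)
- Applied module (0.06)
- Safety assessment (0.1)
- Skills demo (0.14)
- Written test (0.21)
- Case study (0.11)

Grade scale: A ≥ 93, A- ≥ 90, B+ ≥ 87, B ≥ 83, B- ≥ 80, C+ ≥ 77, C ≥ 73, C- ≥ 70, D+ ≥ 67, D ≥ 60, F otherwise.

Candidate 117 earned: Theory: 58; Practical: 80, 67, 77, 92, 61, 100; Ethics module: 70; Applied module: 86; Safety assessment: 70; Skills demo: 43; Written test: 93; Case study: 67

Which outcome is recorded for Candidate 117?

C

Practical: drop 61, 67 → average of remaining 4 = 349/4 = 87.25
Weighted total:
  Theory 58 × 0.09 = 5.22
  Practical 87.25 × 0.21 = 18.3225
  Ethics module 70 × 0.08 = 5.6
  Applied module 86 × 0.06 = 5.16
  Safety assessment 70 × 0.1 = 7
  Skills demo 43 × 0.14 = 6.02
  Written test 93 × 0.21 = 19.53
  Case study 67 × 0.11 = 7.37
Sum = 74.2225
74.2225 is ≥ 73 and < 77 → C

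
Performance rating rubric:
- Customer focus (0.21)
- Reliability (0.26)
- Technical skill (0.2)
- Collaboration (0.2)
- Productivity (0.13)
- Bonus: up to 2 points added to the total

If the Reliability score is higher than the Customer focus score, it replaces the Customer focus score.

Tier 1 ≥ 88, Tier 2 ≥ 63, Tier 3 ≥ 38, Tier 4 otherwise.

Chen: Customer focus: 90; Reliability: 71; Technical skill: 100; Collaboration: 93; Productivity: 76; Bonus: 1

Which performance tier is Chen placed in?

Tier 2

Reliability (71) ≤ Customer focus (90), so Customer focus stays at 90.
Weighted total:
  Customer focus 90 × 0.21 = 18.9
  Reliability 71 × 0.26 = 18.46
  Technical skill 100 × 0.2 = 20
  Collaboration 93 × 0.2 = 18.6
  Productivity 76 × 0.13 = 9.88
Sum = 85.84
Bonus: 85.84 + 1 = 86.84
86.84 is ≥ 63 and < 88 → Tier 2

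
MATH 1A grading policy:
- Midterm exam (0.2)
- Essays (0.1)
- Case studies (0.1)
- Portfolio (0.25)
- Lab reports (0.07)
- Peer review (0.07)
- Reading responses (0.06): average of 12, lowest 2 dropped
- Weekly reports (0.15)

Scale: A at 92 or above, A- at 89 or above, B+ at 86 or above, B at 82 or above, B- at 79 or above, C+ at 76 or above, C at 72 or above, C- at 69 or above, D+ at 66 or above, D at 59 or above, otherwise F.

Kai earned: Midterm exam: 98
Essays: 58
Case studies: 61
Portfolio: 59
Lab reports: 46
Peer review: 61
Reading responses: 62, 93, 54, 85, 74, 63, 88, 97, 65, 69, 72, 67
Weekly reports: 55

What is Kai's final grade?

D+

Reading responses: drop 54, 62 → average of remaining 10 = 773/10 = 77.3
Weighted total:
  Midterm exam 98 × 0.2 = 19.6
  Essays 58 × 0.1 = 5.8
  Case studies 61 × 0.1 = 6.1
  Portfolio 59 × 0.25 = 14.75
  Lab reports 46 × 0.07 = 3.22
  Peer review 61 × 0.07 = 4.27
  Reading responses 77.3 × 0.06 = 4.638
  Weekly reports 55 × 0.15 = 8.25
Sum = 66.628
66.628 is ≥ 66 and < 69 → D+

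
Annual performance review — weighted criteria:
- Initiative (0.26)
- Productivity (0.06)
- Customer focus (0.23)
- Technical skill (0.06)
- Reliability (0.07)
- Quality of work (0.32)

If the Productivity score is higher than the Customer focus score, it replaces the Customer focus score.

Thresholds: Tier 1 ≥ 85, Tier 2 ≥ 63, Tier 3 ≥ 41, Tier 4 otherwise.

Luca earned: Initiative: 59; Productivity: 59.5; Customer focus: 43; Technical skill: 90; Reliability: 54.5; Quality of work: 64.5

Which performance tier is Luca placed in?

Tier 3

Productivity (59.5) > Customer focus (43), so Customer focus counts as 59.5.
Weighted total:
  Initiative 59 × 0.26 = 15.34
  Productivity 59.5 × 0.06 = 3.57
  Customer focus 59.5 × 0.23 = 13.685
  Technical skill 90 × 0.06 = 5.4
  Reliability 54.5 × 0.07 = 3.815
  Quality of work 64.5 × 0.32 = 20.64
Sum = 62.45
62.45 is ≥ 41 and < 63 → Tier 3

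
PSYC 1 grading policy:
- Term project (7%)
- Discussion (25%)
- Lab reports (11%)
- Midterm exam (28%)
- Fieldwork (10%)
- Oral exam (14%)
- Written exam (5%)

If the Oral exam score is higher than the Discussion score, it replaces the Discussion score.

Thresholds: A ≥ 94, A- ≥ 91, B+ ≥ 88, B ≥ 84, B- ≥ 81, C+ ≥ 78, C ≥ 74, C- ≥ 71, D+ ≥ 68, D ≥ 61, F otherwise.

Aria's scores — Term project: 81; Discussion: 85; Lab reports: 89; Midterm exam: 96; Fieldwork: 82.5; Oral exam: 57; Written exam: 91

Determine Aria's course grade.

B

Oral exam (57) ≤ Discussion (85), so Discussion stays at 85.
Weighted total:
  Term project 81 × 0.07 = 5.67
  Discussion 85 × 0.25 = 21.25
  Lab reports 89 × 0.11 = 9.79
  Midterm exam 96 × 0.28 = 26.88
  Fieldwork 82.5 × 0.1 = 8.25
  Oral exam 57 × 0.14 = 7.98
  Written exam 91 × 0.05 = 4.55
Sum = 84.37
84.37 is ≥ 84 and < 88 → B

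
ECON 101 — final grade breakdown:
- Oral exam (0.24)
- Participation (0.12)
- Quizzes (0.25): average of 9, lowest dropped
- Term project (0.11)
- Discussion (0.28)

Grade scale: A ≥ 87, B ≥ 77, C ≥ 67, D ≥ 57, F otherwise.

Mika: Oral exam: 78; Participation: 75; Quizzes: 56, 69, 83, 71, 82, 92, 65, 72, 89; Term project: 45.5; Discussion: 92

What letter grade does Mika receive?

Quizzes: drop 56 → average of remaining 8 = 623/8 = 77.875
Weighted total:
  Oral exam 78 × 0.24 = 18.72
  Participation 75 × 0.12 = 9
  Quizzes 77.875 × 0.25 = 19.46875
  Term project 45.5 × 0.11 = 5.005
  Discussion 92 × 0.28 = 25.76
Sum = 77.95375
77.95375 is ≥ 77 and < 87 → B

B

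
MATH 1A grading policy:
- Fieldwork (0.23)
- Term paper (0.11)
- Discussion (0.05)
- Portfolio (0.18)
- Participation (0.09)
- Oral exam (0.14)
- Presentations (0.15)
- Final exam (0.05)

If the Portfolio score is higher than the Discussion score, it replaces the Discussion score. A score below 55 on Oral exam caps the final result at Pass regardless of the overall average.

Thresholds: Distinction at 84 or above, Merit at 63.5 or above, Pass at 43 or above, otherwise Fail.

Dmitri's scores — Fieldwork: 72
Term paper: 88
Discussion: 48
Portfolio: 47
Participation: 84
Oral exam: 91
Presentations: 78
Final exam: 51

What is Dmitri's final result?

Portfolio (47) ≤ Discussion (48), so Discussion stays at 48.
Oral exam score 91 ≥ 55: minimum met.
Weighted total:
  Fieldwork 72 × 0.23 = 16.56
  Term paper 88 × 0.11 = 9.68
  Discussion 48 × 0.05 = 2.4
  Portfolio 47 × 0.18 = 8.46
  Participation 84 × 0.09 = 7.56
  Oral exam 91 × 0.14 = 12.74
  Presentations 78 × 0.15 = 11.7
  Final exam 51 × 0.05 = 2.55
Sum = 71.65
71.65 is ≥ 63.5 and < 84 → Merit

Merit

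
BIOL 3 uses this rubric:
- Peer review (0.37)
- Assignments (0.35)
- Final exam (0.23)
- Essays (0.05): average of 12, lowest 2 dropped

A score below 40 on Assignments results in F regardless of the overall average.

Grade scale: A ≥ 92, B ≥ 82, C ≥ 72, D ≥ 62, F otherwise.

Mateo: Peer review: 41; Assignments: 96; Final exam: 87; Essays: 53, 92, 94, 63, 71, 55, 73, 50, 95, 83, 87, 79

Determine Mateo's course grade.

C

Essays: drop 50, 53 → average of remaining 10 = 792/10 = 79.2
Assignments score 96 ≥ 40: minimum met.
Weighted total:
  Peer review 41 × 0.37 = 15.17
  Assignments 96 × 0.35 = 33.6
  Final exam 87 × 0.23 = 20.01
  Essays 79.2 × 0.05 = 3.96
Sum = 72.74
72.74 is ≥ 72 and < 82 → C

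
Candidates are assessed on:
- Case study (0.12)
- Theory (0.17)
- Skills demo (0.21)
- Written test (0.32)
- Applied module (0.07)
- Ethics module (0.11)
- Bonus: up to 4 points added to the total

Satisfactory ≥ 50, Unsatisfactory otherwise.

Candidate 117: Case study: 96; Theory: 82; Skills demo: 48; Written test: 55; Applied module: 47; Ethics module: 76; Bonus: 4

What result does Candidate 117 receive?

Satisfactory

Weighted total:
  Case study 96 × 0.12 = 11.52
  Theory 82 × 0.17 = 13.94
  Skills demo 48 × 0.21 = 10.08
  Written test 55 × 0.32 = 17.6
  Applied module 47 × 0.07 = 3.29
  Ethics module 76 × 0.11 = 8.36
Sum = 64.79
Bonus: 64.79 + 4 = 68.79
68.79 ≥ 50 → Satisfactory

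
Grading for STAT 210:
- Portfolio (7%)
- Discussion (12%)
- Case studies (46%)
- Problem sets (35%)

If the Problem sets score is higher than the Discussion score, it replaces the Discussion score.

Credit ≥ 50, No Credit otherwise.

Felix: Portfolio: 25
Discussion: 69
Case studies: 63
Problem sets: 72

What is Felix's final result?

Problem sets (72) > Discussion (69), so Discussion counts as 72.
Weighted total:
  Portfolio 25 × 0.07 = 1.75
  Discussion 72 × 0.12 = 8.64
  Case studies 63 × 0.46 = 28.98
  Problem sets 72 × 0.35 = 25.2
Sum = 64.57
64.57 ≥ 50 → Credit

Credit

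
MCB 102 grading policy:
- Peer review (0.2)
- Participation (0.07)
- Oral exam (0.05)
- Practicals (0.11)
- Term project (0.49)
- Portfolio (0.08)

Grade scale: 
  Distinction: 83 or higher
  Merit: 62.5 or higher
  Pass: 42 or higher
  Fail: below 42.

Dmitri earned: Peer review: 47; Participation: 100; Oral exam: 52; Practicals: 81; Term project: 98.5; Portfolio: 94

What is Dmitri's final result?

Distinction

Weighted total:
  Peer review 47 × 0.2 = 9.4
  Participation 100 × 0.07 = 7
  Oral exam 52 × 0.05 = 2.6
  Practicals 81 × 0.11 = 8.91
  Term project 98.5 × 0.49 = 48.265
  Portfolio 94 × 0.08 = 7.52
Sum = 83.695
83.695 ≥ 83 → Distinction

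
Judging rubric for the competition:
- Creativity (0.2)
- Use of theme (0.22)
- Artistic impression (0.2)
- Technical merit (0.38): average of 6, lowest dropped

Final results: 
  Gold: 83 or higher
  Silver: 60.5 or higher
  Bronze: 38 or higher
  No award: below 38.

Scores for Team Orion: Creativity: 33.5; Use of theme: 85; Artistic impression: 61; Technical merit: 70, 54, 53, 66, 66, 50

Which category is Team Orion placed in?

Silver

Technical merit: drop 50 → average of remaining 5 = 309/5 = 61.8
Weighted total:
  Creativity 33.5 × 0.2 = 6.7
  Use of theme 85 × 0.22 = 18.7
  Artistic impression 61 × 0.2 = 12.2
  Technical merit 61.8 × 0.38 = 23.484
Sum = 61.084
61.084 is ≥ 60.5 and < 83 → Silver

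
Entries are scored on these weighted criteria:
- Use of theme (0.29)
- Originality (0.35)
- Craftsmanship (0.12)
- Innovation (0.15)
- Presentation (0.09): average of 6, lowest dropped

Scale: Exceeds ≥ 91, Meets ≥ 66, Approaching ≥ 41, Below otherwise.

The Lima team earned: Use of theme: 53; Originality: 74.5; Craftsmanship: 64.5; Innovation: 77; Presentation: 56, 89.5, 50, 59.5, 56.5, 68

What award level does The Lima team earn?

Presentation: drop 50 → average of remaining 5 = 329.5/5 = 65.9
Weighted total:
  Use of theme 53 × 0.29 = 15.37
  Originality 74.5 × 0.35 = 26.075
  Craftsmanship 64.5 × 0.12 = 7.74
  Innovation 77 × 0.15 = 11.55
  Presentation 65.9 × 0.09 = 5.931
Sum = 66.666
66.666 is ≥ 66 and < 91 → Meets

Meets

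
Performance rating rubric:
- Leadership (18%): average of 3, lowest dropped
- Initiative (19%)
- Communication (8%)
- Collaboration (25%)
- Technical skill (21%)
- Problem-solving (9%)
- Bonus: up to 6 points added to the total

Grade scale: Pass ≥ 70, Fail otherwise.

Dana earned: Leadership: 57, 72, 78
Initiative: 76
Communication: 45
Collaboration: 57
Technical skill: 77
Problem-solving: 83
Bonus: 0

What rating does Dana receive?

Leadership: drop 57 → average of remaining 2 = 150/2 = 75
Weighted total:
  Leadership 75 × 0.18 = 13.5
  Initiative 76 × 0.19 = 14.44
  Communication 45 × 0.08 = 3.6
  Collaboration 57 × 0.25 = 14.25
  Technical skill 77 × 0.21 = 16.17
  Problem-solving 83 × 0.09 = 7.47
Sum = 69.43
Bonus: 69.43 + 0 = 69.43
69.43 < 70 → Fail

Fail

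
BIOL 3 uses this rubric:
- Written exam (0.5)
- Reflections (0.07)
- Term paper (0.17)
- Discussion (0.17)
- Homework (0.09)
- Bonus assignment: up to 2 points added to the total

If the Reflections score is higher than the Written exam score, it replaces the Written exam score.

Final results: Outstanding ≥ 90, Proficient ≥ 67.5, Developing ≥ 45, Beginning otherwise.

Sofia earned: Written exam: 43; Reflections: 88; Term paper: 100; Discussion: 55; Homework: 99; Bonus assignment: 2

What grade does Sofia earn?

Reflections (88) > Written exam (43), so Written exam counts as 88.
Weighted total:
  Written exam 88 × 0.5 = 44
  Reflections 88 × 0.07 = 6.16
  Term paper 100 × 0.17 = 17
  Discussion 55 × 0.17 = 9.35
  Homework 99 × 0.09 = 8.91
Sum = 85.42
Bonus assignment: 85.42 + 2 = 87.42
87.42 is ≥ 67.5 and < 90 → Proficient

Proficient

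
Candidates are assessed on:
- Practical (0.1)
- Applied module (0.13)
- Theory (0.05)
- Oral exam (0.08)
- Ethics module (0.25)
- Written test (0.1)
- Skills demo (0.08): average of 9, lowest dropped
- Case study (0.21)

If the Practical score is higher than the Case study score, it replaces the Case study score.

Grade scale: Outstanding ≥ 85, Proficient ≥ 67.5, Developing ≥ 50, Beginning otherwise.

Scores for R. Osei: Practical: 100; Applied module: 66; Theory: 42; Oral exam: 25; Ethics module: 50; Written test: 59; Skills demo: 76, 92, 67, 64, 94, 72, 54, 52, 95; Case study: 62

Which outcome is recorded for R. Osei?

Skills demo: drop 52 → average of remaining 8 = 614/8 = 76.75
Practical (100) > Case study (62), so Case study counts as 100.
Weighted total:
  Practical 100 × 0.1 = 10
  Applied module 66 × 0.13 = 8.58
  Theory 42 × 0.05 = 2.1
  Oral exam 25 × 0.08 = 2
  Ethics module 50 × 0.25 = 12.5
  Written test 59 × 0.1 = 5.9
  Skills demo 76.75 × 0.08 = 6.14
  Case study 100 × 0.21 = 21
Sum = 68.22
68.22 is ≥ 67.5 and < 85 → Proficient

Proficient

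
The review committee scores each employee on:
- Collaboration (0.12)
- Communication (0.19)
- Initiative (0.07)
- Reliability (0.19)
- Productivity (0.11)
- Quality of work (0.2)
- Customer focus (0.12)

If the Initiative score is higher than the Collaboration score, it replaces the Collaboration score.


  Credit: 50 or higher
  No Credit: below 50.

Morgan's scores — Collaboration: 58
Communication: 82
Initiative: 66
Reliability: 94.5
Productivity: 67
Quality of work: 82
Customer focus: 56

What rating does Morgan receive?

Initiative (66) > Collaboration (58), so Collaboration counts as 66.
Weighted total:
  Collaboration 66 × 0.12 = 7.92
  Communication 82 × 0.19 = 15.58
  Initiative 66 × 0.07 = 4.62
  Reliability 94.5 × 0.19 = 17.955
  Productivity 67 × 0.11 = 7.37
  Quality of work 82 × 0.2 = 16.4
  Customer focus 56 × 0.12 = 6.72
Sum = 76.565
76.565 ≥ 50 → Credit

Credit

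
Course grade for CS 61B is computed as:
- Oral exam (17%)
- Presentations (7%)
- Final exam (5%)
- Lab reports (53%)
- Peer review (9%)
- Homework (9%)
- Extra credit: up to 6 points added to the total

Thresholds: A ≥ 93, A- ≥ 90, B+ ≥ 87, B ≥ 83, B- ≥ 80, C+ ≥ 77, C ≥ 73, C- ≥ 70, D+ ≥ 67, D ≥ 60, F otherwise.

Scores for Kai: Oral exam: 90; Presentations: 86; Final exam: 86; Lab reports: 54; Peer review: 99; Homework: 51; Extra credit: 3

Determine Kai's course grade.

Weighted total:
  Oral exam 90 × 0.17 = 15.3
  Presentations 86 × 0.07 = 6.02
  Final exam 86 × 0.05 = 4.3
  Lab reports 54 × 0.53 = 28.62
  Peer review 99 × 0.09 = 8.91
  Homework 51 × 0.09 = 4.59
Sum = 67.74
Extra credit: 67.74 + 3 = 70.74
70.74 is ≥ 70 and < 73 → C-

C-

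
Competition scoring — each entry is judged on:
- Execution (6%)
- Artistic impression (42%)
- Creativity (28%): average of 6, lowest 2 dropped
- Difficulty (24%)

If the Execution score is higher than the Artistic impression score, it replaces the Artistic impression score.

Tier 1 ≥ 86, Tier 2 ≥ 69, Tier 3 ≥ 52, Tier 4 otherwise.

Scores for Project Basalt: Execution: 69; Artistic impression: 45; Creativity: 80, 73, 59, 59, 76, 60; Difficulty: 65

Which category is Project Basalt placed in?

Tier 3

Creativity: drop 59, 59 → average of remaining 4 = 289/4 = 72.25
Execution (69) > Artistic impression (45), so Artistic impression counts as 69.
Weighted total:
  Execution 69 × 0.06 = 4.14
  Artistic impression 69 × 0.42 = 28.98
  Creativity 72.25 × 0.28 = 20.23
  Difficulty 65 × 0.24 = 15.6
Sum = 68.95
68.95 is ≥ 52 and < 69 → Tier 3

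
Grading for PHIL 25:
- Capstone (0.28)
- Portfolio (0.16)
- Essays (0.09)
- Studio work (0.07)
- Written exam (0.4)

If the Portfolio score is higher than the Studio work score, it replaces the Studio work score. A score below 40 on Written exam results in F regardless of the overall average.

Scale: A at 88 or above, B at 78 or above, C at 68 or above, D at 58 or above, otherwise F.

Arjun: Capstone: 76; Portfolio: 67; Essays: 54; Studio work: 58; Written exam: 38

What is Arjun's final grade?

Portfolio (67) > Studio work (58), so Studio work counts as 67.
Written exam score 38 < 40: minimum not met.
Weighted total:
  Capstone 76 × 0.28 = 21.28
  Portfolio 67 × 0.16 = 10.72
  Essays 54 × 0.09 = 4.86
  Studio work 67 × 0.07 = 4.69
  Written exam 38 × 0.4 = 15.2
Sum = 56.75
Because the Written exam minimum was not met, the result is F.

F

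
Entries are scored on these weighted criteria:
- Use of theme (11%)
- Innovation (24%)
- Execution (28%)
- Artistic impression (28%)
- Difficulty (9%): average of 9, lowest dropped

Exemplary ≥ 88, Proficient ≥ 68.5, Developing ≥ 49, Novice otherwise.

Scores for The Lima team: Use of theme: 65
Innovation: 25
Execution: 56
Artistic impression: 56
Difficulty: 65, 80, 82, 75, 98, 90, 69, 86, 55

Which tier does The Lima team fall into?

Difficulty: drop 55 → average of remaining 8 = 645/8 = 80.625
Weighted total:
  Use of theme 65 × 0.11 = 7.15
  Innovation 25 × 0.24 = 6
  Execution 56 × 0.28 = 15.68
  Artistic impression 56 × 0.28 = 15.68
  Difficulty 80.625 × 0.09 = 7.25625
Sum = 51.76625
51.76625 is ≥ 49 and < 68.5 → Developing

Developing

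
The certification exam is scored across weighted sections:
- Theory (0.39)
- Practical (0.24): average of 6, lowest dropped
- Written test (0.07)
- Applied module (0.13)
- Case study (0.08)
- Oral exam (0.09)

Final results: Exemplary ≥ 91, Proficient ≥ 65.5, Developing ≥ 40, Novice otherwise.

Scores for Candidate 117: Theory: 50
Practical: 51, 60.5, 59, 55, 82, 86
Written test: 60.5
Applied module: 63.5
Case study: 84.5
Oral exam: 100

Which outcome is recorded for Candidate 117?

Developing

Practical: drop 51 → average of remaining 5 = 342.5/5 = 68.5
Weighted total:
  Theory 50 × 0.39 = 19.5
  Practical 68.5 × 0.24 = 16.44
  Written test 60.5 × 0.07 = 4.235
  Applied module 63.5 × 0.13 = 8.255
  Case study 84.5 × 0.08 = 6.76
  Oral exam 100 × 0.09 = 9
Sum = 64.19
64.19 is ≥ 40 and < 65.5 → Developing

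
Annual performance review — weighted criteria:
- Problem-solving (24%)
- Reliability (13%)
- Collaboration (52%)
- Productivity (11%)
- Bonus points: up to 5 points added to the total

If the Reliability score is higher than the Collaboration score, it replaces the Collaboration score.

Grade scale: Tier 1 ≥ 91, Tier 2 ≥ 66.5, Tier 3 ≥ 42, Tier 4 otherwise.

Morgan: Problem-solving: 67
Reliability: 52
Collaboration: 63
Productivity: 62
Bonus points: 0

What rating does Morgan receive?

Tier 3

Reliability (52) ≤ Collaboration (63), so Collaboration stays at 63.
Weighted total:
  Problem-solving 67 × 0.24 = 16.08
  Reliability 52 × 0.13 = 6.76
  Collaboration 63 × 0.52 = 32.76
  Productivity 62 × 0.11 = 6.82
Sum = 62.42
Bonus points: 62.42 + 0 = 62.42
62.42 is ≥ 42 and < 66.5 → Tier 3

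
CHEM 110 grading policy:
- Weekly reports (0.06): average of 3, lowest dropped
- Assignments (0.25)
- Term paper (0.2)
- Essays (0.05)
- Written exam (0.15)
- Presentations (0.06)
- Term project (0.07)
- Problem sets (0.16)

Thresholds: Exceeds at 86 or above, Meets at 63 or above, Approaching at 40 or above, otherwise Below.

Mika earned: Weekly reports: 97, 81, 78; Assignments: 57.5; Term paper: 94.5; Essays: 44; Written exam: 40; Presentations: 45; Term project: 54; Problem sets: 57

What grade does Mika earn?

Approaching

Weekly reports: drop 78 → average of remaining 2 = 178/2 = 89
Weighted total:
  Weekly reports 89 × 0.06 = 5.34
  Assignments 57.5 × 0.25 = 14.375
  Term paper 94.5 × 0.2 = 18.9
  Essays 44 × 0.05 = 2.2
  Written exam 40 × 0.15 = 6
  Presentations 45 × 0.06 = 2.7
  Term project 54 × 0.07 = 3.78
  Problem sets 57 × 0.16 = 9.12
Sum = 62.415
62.415 is ≥ 40 and < 63 → Approaching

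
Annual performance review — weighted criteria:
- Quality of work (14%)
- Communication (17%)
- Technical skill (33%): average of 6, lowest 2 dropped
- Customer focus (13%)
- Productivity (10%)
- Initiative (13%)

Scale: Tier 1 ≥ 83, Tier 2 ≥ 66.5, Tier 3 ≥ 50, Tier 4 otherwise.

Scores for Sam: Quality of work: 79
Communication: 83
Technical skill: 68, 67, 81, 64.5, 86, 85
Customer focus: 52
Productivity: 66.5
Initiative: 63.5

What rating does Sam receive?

Tier 2

Technical skill: drop 64.5, 67 → average of remaining 4 = 320/4 = 80
Weighted total:
  Quality of work 79 × 0.14 = 11.06
  Communication 83 × 0.17 = 14.11
  Technical skill 80 × 0.33 = 26.4
  Customer focus 52 × 0.13 = 6.76
  Productivity 66.5 × 0.1 = 6.65
  Initiative 63.5 × 0.13 = 8.255
Sum = 73.235
73.235 is ≥ 66.5 and < 83 → Tier 2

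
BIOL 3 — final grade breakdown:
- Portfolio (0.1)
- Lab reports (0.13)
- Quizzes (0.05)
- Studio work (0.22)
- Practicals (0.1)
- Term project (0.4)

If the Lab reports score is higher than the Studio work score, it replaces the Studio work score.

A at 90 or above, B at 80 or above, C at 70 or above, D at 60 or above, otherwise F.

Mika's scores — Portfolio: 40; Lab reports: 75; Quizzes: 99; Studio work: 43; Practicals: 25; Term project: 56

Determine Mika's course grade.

Lab reports (75) > Studio work (43), so Studio work counts as 75.
Weighted total:
  Portfolio 40 × 0.1 = 4
  Lab reports 75 × 0.13 = 9.75
  Quizzes 99 × 0.05 = 4.95
  Studio work 75 × 0.22 = 16.5
  Practicals 25 × 0.1 = 2.5
  Term project 56 × 0.4 = 22.4
Sum = 60.1
60.1 is ≥ 60 and < 70 → D

D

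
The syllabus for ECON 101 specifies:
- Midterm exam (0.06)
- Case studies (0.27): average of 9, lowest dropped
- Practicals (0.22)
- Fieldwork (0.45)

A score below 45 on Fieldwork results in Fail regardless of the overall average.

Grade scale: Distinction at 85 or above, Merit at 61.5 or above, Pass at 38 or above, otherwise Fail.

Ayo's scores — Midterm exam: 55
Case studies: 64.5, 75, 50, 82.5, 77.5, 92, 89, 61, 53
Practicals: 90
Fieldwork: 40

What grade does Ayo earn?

Fail

Case studies: drop 50 → average of remaining 8 = 594.5/8 = 74.3125
Fieldwork score 40 < 45: minimum not met.
Weighted total:
  Midterm exam 55 × 0.06 = 3.3
  Case studies 74.3125 × 0.27 = 20.064375
  Practicals 90 × 0.22 = 19.8
  Fieldwork 40 × 0.45 = 18
Sum = 61.164375
Because the Fieldwork minimum was not met, the result is Fail.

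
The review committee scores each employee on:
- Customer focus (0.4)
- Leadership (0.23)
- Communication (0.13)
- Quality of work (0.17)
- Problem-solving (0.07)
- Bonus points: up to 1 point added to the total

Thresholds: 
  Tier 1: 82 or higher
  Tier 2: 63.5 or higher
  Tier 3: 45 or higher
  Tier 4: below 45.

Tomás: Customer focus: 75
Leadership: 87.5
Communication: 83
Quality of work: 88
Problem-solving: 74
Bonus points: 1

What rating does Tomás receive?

Weighted total:
  Customer focus 75 × 0.4 = 30
  Leadership 87.5 × 0.23 = 20.125
  Communication 83 × 0.13 = 10.79
  Quality of work 88 × 0.17 = 14.96
  Problem-solving 74 × 0.07 = 5.18
Sum = 81.055
Bonus points: 81.055 + 1 = 82.055
82.055 ≥ 82 → Tier 1

Tier 1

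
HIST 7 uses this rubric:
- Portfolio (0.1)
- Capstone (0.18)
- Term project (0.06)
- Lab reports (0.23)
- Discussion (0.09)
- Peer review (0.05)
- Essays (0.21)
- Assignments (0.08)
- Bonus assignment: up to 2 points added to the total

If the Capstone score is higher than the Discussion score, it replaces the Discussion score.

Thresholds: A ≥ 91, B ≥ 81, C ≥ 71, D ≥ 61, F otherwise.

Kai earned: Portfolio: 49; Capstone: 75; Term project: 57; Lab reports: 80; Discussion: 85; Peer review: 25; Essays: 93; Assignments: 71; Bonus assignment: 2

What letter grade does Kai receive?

C

Capstone (75) ≤ Discussion (85), so Discussion stays at 85.
Weighted total:
  Portfolio 49 × 0.1 = 4.9
  Capstone 75 × 0.18 = 13.5
  Term project 57 × 0.06 = 3.42
  Lab reports 80 × 0.23 = 18.4
  Discussion 85 × 0.09 = 7.65
  Peer review 25 × 0.05 = 1.25
  Essays 93 × 0.21 = 19.53
  Assignments 71 × 0.08 = 5.68
Sum = 74.33
Bonus assignment: 74.33 + 2 = 76.33
76.33 is ≥ 71 and < 81 → C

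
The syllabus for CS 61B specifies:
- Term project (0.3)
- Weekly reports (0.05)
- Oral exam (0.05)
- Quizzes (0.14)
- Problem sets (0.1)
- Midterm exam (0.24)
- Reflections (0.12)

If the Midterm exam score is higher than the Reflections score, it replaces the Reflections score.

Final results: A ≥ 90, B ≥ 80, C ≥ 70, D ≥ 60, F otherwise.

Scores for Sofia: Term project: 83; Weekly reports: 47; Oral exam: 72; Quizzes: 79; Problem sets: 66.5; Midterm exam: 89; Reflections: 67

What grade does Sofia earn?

B

Midterm exam (89) > Reflections (67), so Reflections counts as 89.
Weighted total:
  Term project 83 × 0.3 = 24.9
  Weekly reports 47 × 0.05 = 2.35
  Oral exam 72 × 0.05 = 3.6
  Quizzes 79 × 0.14 = 11.06
  Problem sets 66.5 × 0.1 = 6.65
  Midterm exam 89 × 0.24 = 21.36
  Reflections 89 × 0.12 = 10.68
Sum = 80.6
80.6 is ≥ 80 and < 90 → B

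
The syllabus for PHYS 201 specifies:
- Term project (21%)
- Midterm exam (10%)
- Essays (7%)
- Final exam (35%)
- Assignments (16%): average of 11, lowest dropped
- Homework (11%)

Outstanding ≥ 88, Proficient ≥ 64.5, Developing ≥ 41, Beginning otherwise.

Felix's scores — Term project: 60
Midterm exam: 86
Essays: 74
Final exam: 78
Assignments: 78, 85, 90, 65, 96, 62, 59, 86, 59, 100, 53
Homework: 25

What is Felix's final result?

Assignments: drop 53 → average of remaining 10 = 780/10 = 78
Weighted total:
  Term project 60 × 0.21 = 12.6
  Midterm exam 86 × 0.1 = 8.6
  Essays 74 × 0.07 = 5.18
  Final exam 78 × 0.35 = 27.3
  Assignments 78 × 0.16 = 12.48
  Homework 25 × 0.11 = 2.75
Sum = 68.91
68.91 is ≥ 64.5 and < 88 → Proficient

Proficient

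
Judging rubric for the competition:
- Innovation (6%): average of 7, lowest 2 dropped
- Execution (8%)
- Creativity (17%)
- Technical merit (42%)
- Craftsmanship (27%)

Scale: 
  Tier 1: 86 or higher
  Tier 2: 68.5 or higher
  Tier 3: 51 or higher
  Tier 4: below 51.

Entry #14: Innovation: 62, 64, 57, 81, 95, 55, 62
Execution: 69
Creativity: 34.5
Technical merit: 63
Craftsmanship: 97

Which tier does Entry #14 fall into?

Tier 3

Innovation: drop 55, 57 → average of remaining 5 = 364/5 = 72.8
Weighted total:
  Innovation 72.8 × 0.06 = 4.368
  Execution 69 × 0.08 = 5.52
  Creativity 34.5 × 0.17 = 5.865
  Technical merit 63 × 0.42 = 26.46
  Craftsmanship 97 × 0.27 = 26.19
Sum = 68.403
68.403 is ≥ 51 and < 68.5 → Tier 3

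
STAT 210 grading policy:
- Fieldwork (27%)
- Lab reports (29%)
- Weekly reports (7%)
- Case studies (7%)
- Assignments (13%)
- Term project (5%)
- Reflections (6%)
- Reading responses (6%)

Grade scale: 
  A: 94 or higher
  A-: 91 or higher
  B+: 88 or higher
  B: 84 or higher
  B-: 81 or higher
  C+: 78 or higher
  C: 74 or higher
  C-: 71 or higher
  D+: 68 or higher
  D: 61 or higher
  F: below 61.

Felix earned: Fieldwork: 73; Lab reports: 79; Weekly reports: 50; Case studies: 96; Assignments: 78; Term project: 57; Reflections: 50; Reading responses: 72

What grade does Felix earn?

C-

Weighted total:
  Fieldwork 73 × 0.27 = 19.71
  Lab reports 79 × 0.29 = 22.91
  Weekly reports 50 × 0.07 = 3.5
  Case studies 96 × 0.07 = 6.72
  Assignments 78 × 0.13 = 10.14
  Term project 57 × 0.05 = 2.85
  Reflections 50 × 0.06 = 3
  Reading responses 72 × 0.06 = 4.32
Sum = 73.15
73.15 is ≥ 71 and < 74 → C-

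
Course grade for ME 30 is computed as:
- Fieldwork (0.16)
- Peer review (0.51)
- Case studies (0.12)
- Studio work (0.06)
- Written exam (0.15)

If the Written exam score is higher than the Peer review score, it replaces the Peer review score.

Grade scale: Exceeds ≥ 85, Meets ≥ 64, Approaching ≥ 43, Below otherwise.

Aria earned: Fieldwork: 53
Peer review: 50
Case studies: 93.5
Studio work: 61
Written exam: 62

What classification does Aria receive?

Meets

Written exam (62) > Peer review (50), so Peer review counts as 62.
Weighted total:
  Fieldwork 53 × 0.16 = 8.48
  Peer review 62 × 0.51 = 31.62
  Case studies 93.5 × 0.12 = 11.22
  Studio work 61 × 0.06 = 3.66
  Written exam 62 × 0.15 = 9.3
Sum = 64.28
64.28 is ≥ 64 and < 85 → Meets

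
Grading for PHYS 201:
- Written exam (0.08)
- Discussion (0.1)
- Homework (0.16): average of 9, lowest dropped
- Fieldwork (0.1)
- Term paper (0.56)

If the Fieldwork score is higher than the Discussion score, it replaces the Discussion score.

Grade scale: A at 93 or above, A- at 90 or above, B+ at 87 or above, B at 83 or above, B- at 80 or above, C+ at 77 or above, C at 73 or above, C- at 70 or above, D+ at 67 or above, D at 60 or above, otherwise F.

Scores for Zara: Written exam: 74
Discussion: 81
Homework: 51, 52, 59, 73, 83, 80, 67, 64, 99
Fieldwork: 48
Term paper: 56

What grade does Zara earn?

D

Homework: drop 51 → average of remaining 8 = 577/8 = 72.125
Fieldwork (48) ≤ Discussion (81), so Discussion stays at 81.
Weighted total:
  Written exam 74 × 0.08 = 5.92
  Discussion 81 × 0.1 = 8.1
  Homework 72.125 × 0.16 = 11.54
  Fieldwork 48 × 0.1 = 4.8
  Term paper 56 × 0.56 = 31.36
Sum = 61.72
61.72 is ≥ 60 and < 67 → D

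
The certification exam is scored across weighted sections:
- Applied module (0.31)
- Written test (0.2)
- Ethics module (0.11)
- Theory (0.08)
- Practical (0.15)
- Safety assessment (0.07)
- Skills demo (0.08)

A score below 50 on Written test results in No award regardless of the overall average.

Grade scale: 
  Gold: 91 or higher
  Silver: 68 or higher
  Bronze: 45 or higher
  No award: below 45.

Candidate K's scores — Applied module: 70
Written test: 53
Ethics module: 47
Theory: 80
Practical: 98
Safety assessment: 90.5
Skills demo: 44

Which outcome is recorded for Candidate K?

Silver

Written test score 53 ≥ 50: minimum met.
Weighted total:
  Applied module 70 × 0.31 = 21.7
  Written test 53 × 0.2 = 10.6
  Ethics module 47 × 0.11 = 5.17
  Theory 80 × 0.08 = 6.4
  Practical 98 × 0.15 = 14.7
  Safety assessment 90.5 × 0.07 = 6.335
  Skills demo 44 × 0.08 = 3.52
Sum = 68.425
68.425 is ≥ 68 and < 91 → Silver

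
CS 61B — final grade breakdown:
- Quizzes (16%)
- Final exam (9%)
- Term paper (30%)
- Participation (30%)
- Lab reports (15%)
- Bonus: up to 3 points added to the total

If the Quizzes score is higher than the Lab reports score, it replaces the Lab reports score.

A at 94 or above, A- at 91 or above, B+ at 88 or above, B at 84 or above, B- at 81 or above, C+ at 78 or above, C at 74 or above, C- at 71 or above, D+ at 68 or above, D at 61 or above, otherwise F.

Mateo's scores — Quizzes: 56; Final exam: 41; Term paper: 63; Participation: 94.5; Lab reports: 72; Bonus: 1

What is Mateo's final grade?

C-

Quizzes (56) ≤ Lab reports (72), so Lab reports stays at 72.
Weighted total:
  Quizzes 56 × 0.16 = 8.96
  Final exam 41 × 0.09 = 3.69
  Term paper 63 × 0.3 = 18.9
  Participation 94.5 × 0.3 = 28.35
  Lab reports 72 × 0.15 = 10.8
Sum = 70.7
Bonus: 70.7 + 1 = 71.7
71.7 is ≥ 71 and < 74 → C-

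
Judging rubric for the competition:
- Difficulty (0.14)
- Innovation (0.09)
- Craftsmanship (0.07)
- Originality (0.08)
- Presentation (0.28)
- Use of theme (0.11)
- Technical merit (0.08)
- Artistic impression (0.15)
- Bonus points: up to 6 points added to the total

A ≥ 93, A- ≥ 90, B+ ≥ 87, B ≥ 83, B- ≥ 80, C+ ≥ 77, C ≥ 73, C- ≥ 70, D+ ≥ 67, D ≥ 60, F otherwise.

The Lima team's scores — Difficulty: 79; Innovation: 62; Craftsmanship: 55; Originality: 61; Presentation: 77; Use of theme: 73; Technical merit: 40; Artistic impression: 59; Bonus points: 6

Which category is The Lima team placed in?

C

Weighted total:
  Difficulty 79 × 0.14 = 11.06
  Innovation 62 × 0.09 = 5.58
  Craftsmanship 55 × 0.07 = 3.85
  Originality 61 × 0.08 = 4.88
  Presentation 77 × 0.28 = 21.56
  Use of theme 73 × 0.11 = 8.03
  Technical merit 40 × 0.08 = 3.2
  Artistic impression 59 × 0.15 = 8.85
Sum = 67.01
Bonus points: 67.01 + 6 = 73.01
73.01 is ≥ 73 and < 77 → C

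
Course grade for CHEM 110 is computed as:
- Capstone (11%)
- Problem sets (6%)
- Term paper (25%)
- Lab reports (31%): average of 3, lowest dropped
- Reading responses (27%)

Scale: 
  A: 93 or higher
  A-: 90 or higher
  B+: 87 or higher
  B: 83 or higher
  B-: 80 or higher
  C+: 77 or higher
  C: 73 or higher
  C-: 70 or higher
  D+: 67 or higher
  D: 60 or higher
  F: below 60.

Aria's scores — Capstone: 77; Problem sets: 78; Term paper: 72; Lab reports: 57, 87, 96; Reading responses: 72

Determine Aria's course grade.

Lab reports: drop 57 → average of remaining 2 = 183/2 = 91.5
Weighted total:
  Capstone 77 × 0.11 = 8.47
  Problem sets 78 × 0.06 = 4.68
  Term paper 72 × 0.25 = 18
  Lab reports 91.5 × 0.31 = 28.365
  Reading responses 72 × 0.27 = 19.44
Sum = 78.955
78.955 is ≥ 77 and < 80 → C+

C+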